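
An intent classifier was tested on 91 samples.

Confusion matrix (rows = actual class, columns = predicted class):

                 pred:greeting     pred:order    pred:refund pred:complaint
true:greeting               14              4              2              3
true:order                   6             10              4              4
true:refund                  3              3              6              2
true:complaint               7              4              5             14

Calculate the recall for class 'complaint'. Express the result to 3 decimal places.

0.467

One-vs-rest for 'complaint': TP = diagonal; FP = other classes predicted 'complaint'; FN = 'complaint' predicted as other.
recall = TP/(TP+FN).
complaint: TP=14, FN=7+4+5=16 → 14/30 = 0.4667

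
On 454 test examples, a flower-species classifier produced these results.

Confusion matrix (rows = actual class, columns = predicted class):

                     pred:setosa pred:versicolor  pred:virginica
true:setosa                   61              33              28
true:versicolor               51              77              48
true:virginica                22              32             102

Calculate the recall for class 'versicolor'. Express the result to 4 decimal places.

One-vs-rest for 'versicolor': TP = diagonal; FP = other classes predicted 'versicolor'; FN = 'versicolor' predicted as other.
recall = TP/(TP+FN).
versicolor: TP=77, FN=51+48=99 → 77/176 = 0.43750

0.4375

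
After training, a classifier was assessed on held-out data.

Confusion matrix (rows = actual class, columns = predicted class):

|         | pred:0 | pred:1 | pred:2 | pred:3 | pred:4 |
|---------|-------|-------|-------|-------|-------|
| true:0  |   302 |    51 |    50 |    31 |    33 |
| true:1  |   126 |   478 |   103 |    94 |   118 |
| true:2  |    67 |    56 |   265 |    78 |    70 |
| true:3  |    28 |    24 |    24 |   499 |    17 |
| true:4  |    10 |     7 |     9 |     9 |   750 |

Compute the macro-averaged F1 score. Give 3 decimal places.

0.675

Per-class F1 score (2·TP/(2·TP+FP+FN)):
  0: TP=302, FP=126+67+28+10=231, FN=51+50+31+33=165 → 604/1000 = 0.6040
  1: TP=478, FP=51+56+24+7=138, FN=126+103+94+118=441 → 956/1535 = 0.6228
  2: TP=265, FP=50+103+24+9=186, FN=67+56+78+70=271 → 530/987 = 0.5370
  3: TP=499, FP=31+94+78+9=212, FN=28+24+24+17=93 → 998/1303 = 0.7659
  4: TP=750, FP=33+118+70+17=238, FN=10+7+9+9=35 → 1500/1773 = 0.8460
Macro-F1 score = mean = (0.6040 + 0.6228 + 0.5370 + 0.7659 + 0.8460) / 5 = 0.675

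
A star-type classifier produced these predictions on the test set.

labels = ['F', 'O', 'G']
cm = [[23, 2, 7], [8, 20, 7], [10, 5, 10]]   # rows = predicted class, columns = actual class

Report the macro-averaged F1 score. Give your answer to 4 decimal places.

Per-class F1 score (2·TP/(2·TP+FP+FN)):
  F: TP=23, FP=2+7=9, FN=8+10=18 → 46/73 = 0.63014
  O: TP=20, FP=8+7=15, FN=2+5=7 → 40/62 = 0.64516
  G: TP=10, FP=10+5=15, FN=7+7=14 → 20/49 = 0.40816
Macro-F1 score = mean = (0.63014 + 0.64516 + 0.40816) / 3 = 0.5612

0.5612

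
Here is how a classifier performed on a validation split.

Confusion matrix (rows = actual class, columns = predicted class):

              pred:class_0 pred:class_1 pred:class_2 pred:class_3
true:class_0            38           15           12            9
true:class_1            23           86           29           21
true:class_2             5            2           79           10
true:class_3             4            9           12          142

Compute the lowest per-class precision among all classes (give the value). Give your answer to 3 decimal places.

0.543

Per-class precision (TP/(TP+FP)):
  class_0: TP=38, FP=23+5+4=32 → 38/70 = 0.5429
  class_1: TP=86, FP=15+2+9=26 → 86/112 = 0.7679
  class_2: TP=79, FP=12+29+12=53 → 79/132 = 0.5985
  class_3: TP=142, FP=9+21+10=40 → 142/182 = 0.7802
Lowest is class 'class_0' with precision = 0.543.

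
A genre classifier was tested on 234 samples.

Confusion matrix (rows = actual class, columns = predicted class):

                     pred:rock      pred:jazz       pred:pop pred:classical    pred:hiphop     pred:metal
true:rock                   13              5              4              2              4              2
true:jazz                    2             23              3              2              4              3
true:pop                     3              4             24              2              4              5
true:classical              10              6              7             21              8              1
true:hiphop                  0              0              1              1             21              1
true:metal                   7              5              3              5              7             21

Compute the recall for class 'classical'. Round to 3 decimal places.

Treat 'classical' as positive and all other classes as negative.
recall = TP/(TP+FN).
classical: TP=21, FN=10+6+7+8+1=32 → 21/53 = 0.3962

0.396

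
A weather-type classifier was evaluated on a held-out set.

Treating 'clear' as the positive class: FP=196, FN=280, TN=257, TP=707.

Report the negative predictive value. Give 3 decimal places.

0.479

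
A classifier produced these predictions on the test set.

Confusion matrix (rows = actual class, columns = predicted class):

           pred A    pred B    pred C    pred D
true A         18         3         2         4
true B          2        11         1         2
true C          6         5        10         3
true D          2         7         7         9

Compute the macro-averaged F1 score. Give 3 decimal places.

0.513

Per-class F1 score (2·TP/(2·TP+FP+FN)):
  A: TP=18, FP=2+6+2=10, FN=3+2+4=9 → 36/55 = 0.6545
  B: TP=11, FP=3+5+7=15, FN=2+1+2=5 → 22/42 = 0.5238
  C: TP=10, FP=2+1+7=10, FN=6+5+3=14 → 20/44 = 0.4545
  D: TP=9, FP=4+2+3=9, FN=2+7+7=16 → 18/43 = 0.4186
Macro-F1 score = mean = (0.6545 + 0.5238 + 0.4545 + 0.4186) / 4 = 0.513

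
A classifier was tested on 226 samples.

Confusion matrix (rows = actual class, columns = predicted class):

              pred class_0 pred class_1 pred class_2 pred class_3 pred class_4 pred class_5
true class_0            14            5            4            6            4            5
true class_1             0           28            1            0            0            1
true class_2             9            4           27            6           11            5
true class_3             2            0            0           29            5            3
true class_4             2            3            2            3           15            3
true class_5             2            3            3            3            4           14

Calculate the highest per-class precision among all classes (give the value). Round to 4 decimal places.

0.7297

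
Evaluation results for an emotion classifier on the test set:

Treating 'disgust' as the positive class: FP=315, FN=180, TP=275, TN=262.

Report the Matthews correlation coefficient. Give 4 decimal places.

MCC = (TP·TN − FP·FN) / √((TP+FP)(TP+FN)(TN+FP)(TN+FN))
Numerator = 275·262 − 315·180 = 15350
Denominator = √(590·455·577·442) = √68463877300 = 261656.0286
MCC = 15350 / 261656.0286 = 0.0587

0.0587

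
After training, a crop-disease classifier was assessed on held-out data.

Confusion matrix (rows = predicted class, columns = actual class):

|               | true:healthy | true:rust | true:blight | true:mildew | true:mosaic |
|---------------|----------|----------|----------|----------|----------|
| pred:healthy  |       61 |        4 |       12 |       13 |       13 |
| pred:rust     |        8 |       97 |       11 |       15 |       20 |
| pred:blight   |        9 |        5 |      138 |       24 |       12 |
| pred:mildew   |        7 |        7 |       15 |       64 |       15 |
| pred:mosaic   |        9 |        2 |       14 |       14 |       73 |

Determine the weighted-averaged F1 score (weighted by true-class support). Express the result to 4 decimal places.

0.6495

Per-class F1 score (2·TP/(2·TP+FP+FN)):
  healthy: TP=61, FP=4+12+13+13=42, FN=8+9+7+9=33 → 122/197 = 0.61929
  rust: TP=97, FP=8+11+15+20=54, FN=4+5+7+2=18 → 194/266 = 0.72932
  blight: TP=138, FP=9+5+24+12=50, FN=12+11+15+14=52 → 276/378 = 0.73016
  mildew: TP=64, FP=7+7+15+15=44, FN=13+15+24+14=66 → 128/238 = 0.53782
  mosaic: TP=73, FP=9+2+14+14=39, FN=13+20+12+15=60 → 146/245 = 0.59592
Weighted-F1 score = Σ (supportᵢ/N)·F1 scoreᵢ with N=662: (94/662)·0.61929 + (115/662)·0.72932 + (190/662)·0.73016 + (130/662)·0.53782 + (133/662)·0.59592 = 0.6495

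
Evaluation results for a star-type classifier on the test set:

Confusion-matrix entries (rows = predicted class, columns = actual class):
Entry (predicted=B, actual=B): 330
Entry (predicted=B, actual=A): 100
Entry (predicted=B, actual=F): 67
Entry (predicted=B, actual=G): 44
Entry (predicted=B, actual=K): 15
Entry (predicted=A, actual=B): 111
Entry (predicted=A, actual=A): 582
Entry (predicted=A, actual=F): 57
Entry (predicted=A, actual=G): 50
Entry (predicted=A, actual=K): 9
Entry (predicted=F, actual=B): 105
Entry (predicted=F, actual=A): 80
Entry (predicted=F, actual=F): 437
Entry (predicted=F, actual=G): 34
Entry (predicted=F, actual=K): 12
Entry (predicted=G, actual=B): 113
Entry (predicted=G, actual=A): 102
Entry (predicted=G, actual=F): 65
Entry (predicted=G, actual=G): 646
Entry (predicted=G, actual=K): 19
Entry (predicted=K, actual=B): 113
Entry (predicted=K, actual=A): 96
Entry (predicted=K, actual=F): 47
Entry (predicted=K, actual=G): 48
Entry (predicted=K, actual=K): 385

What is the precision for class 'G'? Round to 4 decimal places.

0.6836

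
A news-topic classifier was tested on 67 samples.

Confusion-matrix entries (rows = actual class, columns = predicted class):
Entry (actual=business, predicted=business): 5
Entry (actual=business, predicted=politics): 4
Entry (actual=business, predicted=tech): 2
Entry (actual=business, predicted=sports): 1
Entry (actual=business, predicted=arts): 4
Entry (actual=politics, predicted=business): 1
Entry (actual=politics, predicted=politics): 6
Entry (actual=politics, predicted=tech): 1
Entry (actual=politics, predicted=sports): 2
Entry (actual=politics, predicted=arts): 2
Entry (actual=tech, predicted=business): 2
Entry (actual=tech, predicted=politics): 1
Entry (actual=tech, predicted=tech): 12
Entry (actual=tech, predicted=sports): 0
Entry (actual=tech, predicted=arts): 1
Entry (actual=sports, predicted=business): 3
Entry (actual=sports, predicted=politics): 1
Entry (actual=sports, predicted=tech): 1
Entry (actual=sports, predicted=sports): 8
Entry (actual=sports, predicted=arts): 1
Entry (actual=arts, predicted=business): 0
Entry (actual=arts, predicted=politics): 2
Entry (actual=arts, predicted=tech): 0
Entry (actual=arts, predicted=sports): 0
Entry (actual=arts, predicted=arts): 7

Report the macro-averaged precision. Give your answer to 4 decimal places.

Per-class precision (TP/(TP+FP)):
  business: TP=5, FP=1+2+3+0=6 → 5/11 = 0.45455
  politics: TP=6, FP=4+1+1+2=8 → 6/14 = 0.42857
  tech: TP=12, FP=2+1+1+0=4 → 12/16 = 0.75000
  sports: TP=8, FP=1+2+0+0=3 → 8/11 = 0.72727
  arts: TP=7, FP=4+2+1+1=8 → 7/15 = 0.46667
Macro-precision = mean = (0.45455 + 0.42857 + 0.75000 + 0.72727 + 0.46667) / 5 = 0.5654

0.5654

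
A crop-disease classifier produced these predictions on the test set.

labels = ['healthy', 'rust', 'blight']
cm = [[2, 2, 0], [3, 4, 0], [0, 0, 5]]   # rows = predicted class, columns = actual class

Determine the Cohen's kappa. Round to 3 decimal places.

0.527

Observed agreement pₒ = trace/N = 11/16 = 0.6875
Expected agreement pₑ = Σ (rowᵢ·colᵢ)/N² = (5·4 + 6·7 + 5·5)/16² = 0.3398
κ = (pₒ − pₑ)/(1 − pₑ) = (0.6875 − 0.3398)/(1 − 0.3398) = 0.527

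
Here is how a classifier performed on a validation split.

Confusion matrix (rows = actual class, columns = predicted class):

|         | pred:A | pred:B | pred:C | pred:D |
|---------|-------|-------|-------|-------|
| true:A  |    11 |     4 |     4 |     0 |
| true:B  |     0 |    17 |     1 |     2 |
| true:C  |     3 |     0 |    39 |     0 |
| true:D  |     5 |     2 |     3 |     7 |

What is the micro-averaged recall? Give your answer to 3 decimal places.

0.755

Micro-averaging pools counts across classes: ΣTP=74, ΣFP=24, ΣFN=24.
Micro-recall = TP/(TP+FN) on pooled counts = 0.755 (equals overall accuracy in single-label multiclass).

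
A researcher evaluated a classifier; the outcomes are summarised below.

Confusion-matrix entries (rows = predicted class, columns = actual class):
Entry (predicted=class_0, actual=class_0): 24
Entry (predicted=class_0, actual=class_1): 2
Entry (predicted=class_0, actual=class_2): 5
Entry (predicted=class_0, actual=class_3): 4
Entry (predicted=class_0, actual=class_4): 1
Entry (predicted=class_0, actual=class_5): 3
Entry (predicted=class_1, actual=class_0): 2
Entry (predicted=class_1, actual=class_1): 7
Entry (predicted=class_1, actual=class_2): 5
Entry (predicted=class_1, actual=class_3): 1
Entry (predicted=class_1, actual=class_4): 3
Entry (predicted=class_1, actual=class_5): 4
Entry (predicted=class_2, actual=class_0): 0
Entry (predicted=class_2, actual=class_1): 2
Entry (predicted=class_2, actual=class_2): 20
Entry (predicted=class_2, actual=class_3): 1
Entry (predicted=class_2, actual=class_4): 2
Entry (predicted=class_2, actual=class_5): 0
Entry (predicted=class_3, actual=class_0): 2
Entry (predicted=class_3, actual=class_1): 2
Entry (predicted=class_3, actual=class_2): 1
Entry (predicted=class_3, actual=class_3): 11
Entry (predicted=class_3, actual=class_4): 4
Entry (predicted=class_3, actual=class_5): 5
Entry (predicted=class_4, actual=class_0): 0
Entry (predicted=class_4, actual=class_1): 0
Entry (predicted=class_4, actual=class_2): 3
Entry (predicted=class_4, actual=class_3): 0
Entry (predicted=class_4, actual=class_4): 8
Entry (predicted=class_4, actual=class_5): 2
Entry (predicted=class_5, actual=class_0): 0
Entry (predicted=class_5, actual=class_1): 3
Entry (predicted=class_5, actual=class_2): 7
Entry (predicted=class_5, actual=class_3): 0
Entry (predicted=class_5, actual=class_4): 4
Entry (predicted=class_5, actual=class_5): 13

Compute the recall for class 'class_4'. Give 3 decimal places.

0.364

recall = TP/(TP+FN).
class_4: TP=8, FN=1+3+2+4+4=14 → 8/22 = 0.3636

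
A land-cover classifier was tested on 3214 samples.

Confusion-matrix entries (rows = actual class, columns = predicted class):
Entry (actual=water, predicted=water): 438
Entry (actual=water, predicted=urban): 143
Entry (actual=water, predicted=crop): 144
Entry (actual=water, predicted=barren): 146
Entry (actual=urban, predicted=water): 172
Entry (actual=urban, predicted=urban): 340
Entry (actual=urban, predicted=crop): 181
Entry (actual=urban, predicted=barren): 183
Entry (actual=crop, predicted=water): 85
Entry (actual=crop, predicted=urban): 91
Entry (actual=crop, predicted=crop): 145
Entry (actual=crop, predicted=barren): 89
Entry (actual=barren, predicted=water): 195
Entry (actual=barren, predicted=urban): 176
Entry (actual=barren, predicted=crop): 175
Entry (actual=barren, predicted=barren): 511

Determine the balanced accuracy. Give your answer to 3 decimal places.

0.432

Balanced accuracy = mean of per-class recall.
  water: recall = 438/871 = 0.5029
  urban: recall = 340/876 = 0.3881
  crop: recall = 145/410 = 0.3537
  barren: recall = 511/1057 = 0.4834
Mean = (0.5029 + 0.3881 + 0.3537 + 0.4834) / 4 = 0.432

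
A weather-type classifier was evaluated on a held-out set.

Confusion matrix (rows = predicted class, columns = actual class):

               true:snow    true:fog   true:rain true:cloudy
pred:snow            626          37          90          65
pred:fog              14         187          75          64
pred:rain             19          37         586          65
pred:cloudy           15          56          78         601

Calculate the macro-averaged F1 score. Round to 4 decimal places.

Per-class F1 score (2·TP/(2·TP+FP+FN)):
  snow: TP=626, FP=37+90+65=192, FN=14+19+15=48 → 1252/1492 = 0.83914
  fog: TP=187, FP=14+75+64=153, FN=37+37+56=130 → 374/657 = 0.56925
  rain: TP=586, FP=19+37+65=121, FN=90+75+78=243 → 1172/1536 = 0.76302
  cloudy: TP=601, FP=15+56+78=149, FN=65+64+65=194 → 1202/1545 = 0.77799
Macro-F1 score = mean = (0.83914 + 0.56925 + 0.76302 + 0.77799) / 4 = 0.7374

0.7374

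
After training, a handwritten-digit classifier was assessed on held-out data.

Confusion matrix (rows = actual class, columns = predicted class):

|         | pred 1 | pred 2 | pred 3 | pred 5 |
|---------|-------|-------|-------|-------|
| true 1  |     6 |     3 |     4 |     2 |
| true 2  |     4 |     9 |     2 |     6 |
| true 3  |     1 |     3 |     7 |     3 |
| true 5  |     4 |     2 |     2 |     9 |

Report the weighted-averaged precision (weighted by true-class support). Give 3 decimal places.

0.467

Per-class precision (TP/(TP+FP)):
  1: TP=6, FP=4+1+4=9 → 6/15 = 0.4000
  2: TP=9, FP=3+3+2=8 → 9/17 = 0.5294
  3: TP=7, FP=4+2+2=8 → 7/15 = 0.4667
  5: TP=9, FP=2+6+3=11 → 9/20 = 0.4500
Weighted-precision = Σ (supportᵢ/N)·precisionᵢ with N=67: (15/67)·0.4000 + (21/67)·0.5294 + (14/67)·0.4667 + (17/67)·0.4500 = 0.467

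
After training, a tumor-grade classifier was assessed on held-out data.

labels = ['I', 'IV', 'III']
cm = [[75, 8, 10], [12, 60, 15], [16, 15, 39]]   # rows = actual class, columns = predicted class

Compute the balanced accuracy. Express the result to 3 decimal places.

0.684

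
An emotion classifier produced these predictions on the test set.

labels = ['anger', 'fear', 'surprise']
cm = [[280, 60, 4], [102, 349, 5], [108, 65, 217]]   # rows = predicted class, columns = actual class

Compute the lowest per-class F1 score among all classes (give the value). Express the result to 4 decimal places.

Per-class F1 score (2·TP/(2·TP+FP+FN)):
  anger: TP=280, FP=60+4=64, FN=102+108=210 → 560/834 = 0.67146
  fear: TP=349, FP=102+5=107, FN=60+65=125 → 698/930 = 0.75054
  surprise: TP=217, FP=108+65=173, FN=4+5=9 → 434/616 = 0.70455
Lowest is class 'anger' with F1 score = 0.6715.

0.6715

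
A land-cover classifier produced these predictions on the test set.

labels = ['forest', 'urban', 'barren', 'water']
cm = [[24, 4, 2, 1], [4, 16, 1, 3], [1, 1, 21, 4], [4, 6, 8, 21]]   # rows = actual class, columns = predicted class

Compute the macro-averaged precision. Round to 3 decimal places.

0.675

Per-class precision (TP/(TP+FP)):
  forest: TP=24, FP=4+1+4=9 → 24/33 = 0.7273
  urban: TP=16, FP=4+1+6=11 → 16/27 = 0.5926
  barren: TP=21, FP=2+1+8=11 → 21/32 = 0.6563
  water: TP=21, FP=1+3+4=8 → 21/29 = 0.7241
Macro-precision = mean = (0.7273 + 0.5926 + 0.6563 + 0.7241) / 4 = 0.675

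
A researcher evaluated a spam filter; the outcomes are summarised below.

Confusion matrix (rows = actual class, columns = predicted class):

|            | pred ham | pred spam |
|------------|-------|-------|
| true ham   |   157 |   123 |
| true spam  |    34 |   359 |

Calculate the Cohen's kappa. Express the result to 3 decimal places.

0.497

Observed agreement pₒ = trace/N = 516/673 = 0.7667
Expected agreement pₑ = Σ (rowᵢ·colᵢ)/N² = (280·191 + 393·482)/673² = 0.5363
κ = (pₒ − pₑ)/(1 − pₑ) = (0.7667 − 0.5363)/(1 − 0.5363) = 0.497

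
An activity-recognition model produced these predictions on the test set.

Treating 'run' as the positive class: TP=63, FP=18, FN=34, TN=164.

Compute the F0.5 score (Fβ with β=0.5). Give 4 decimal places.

Fβ = (1+β²)·TP / ((1+β²)·TP + β²·FN + FP), with β²=1/4
= 1.25·63 / (1.25·63 + 0.25·34 + 18) = 0.7482

0.7482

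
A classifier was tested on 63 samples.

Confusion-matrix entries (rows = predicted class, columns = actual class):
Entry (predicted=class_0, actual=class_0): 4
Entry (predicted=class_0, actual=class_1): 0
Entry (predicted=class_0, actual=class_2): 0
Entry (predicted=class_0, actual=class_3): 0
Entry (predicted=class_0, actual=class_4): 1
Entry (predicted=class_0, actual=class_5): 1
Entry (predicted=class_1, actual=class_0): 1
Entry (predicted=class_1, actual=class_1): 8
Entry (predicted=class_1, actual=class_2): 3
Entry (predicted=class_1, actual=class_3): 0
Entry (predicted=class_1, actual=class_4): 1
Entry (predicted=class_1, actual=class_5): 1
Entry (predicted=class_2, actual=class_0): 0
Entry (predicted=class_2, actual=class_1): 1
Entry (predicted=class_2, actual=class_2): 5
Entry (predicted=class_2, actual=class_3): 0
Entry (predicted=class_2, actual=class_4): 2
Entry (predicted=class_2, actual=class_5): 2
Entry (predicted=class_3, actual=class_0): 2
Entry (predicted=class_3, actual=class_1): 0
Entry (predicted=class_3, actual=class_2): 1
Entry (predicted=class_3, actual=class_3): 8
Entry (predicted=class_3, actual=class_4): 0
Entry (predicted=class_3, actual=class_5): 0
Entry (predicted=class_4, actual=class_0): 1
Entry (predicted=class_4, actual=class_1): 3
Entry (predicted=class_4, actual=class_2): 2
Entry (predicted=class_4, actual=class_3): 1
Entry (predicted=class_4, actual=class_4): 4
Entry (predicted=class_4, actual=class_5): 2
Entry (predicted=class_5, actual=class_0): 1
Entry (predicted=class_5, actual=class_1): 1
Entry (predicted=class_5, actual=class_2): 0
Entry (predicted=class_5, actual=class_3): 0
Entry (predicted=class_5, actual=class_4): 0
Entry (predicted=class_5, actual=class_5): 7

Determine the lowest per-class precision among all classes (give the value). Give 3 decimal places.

Per-class precision (TP/(TP+FP)):
  class_0: TP=4, FP=0+0+0+1+1=2 → 4/6 = 0.6667
  class_1: TP=8, FP=1+3+0+1+1=6 → 8/14 = 0.5714
  class_2: TP=5, FP=0+1+0+2+2=5 → 5/10 = 0.5000
  class_3: TP=8, FP=2+0+1+0+0=3 → 8/11 = 0.7273
  class_4: TP=4, FP=1+3+2+1+2=9 → 4/13 = 0.3077
  class_5: TP=7, FP=1+1+0+0+0=2 → 7/9 = 0.7778
Lowest is class 'class_4' with precision = 0.308.

0.308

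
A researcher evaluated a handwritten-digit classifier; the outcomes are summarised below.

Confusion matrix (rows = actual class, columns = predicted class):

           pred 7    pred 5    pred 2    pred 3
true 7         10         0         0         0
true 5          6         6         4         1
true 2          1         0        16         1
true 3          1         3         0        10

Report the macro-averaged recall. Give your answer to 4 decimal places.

0.7390

Per-class recall (TP/(TP+FN)):
  7: TP=10, FN=0+0+0=0 → 10/10 = 1.00000
  5: TP=6, FN=6+4+1=11 → 6/17 = 0.35294
  2: TP=16, FN=1+0+1=2 → 16/18 = 0.88889
  3: TP=10, FN=1+3+0=4 → 10/14 = 0.71429
Macro-recall = mean = (1.00000 + 0.35294 + 0.88889 + 0.71429) / 4 = 0.7390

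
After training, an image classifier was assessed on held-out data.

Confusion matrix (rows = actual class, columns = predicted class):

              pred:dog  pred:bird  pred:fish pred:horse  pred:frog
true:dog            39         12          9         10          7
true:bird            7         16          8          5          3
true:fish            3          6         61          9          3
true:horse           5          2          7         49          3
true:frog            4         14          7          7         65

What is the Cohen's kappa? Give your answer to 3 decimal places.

Observed agreement pₒ = trace/N = 230/361 = 0.6371
Expected agreement pₑ = Σ (rowᵢ·colᵢ)/N² = (77·58 + 39·50 + 82·92 + 66·80 + 97·81)/361² = 0.2079
κ = (pₒ − pₑ)/(1 − pₑ) = (0.6371 − 0.2079)/(1 − 0.2079) = 0.542

0.542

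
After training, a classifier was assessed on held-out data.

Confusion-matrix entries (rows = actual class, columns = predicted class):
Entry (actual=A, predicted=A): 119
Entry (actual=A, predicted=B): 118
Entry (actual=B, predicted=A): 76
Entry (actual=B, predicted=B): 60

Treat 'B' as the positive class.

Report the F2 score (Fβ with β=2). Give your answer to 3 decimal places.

0.416

Fβ = (1+β²)·TP / ((1+β²)·TP + β²·FN + FP), with β²=4
= 5·60 / (5·60 + 4·76 + 118) = 0.416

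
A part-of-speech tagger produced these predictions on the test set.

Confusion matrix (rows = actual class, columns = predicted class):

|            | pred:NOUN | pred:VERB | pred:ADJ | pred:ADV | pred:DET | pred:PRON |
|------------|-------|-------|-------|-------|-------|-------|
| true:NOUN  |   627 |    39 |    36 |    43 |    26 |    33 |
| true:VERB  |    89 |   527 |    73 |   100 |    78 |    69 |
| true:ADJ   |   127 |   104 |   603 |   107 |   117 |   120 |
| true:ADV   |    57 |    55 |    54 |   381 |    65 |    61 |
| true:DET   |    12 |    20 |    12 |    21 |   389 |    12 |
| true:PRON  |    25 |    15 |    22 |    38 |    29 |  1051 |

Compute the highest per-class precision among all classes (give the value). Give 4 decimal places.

Per-class precision (TP/(TP+FP)):
  NOUN: TP=627, FP=89+127+57+12+25=310 → 627/937 = 0.66916
  VERB: TP=527, FP=39+104+55+20+15=233 → 527/760 = 0.69342
  ADJ: TP=603, FP=36+73+54+12+22=197 → 603/800 = 0.75375
  ADV: TP=381, FP=43+100+107+21+38=309 → 381/690 = 0.55217
  DET: TP=389, FP=26+78+117+65+29=315 → 389/704 = 0.55256
  PRON: TP=1051, FP=33+69+120+61+12=295 → 1051/1346 = 0.78083
Highest is class 'PRON' with precision = 0.7808.

0.7808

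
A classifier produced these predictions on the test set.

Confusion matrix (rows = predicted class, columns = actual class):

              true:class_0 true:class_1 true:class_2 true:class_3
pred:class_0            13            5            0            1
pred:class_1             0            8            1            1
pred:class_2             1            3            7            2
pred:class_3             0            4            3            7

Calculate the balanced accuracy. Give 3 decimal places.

Balanced accuracy = mean of per-class recall.
  class_0: recall = 13/14 = 0.9286
  class_1: recall = 8/20 = 0.4000
  class_2: recall = 7/11 = 0.6364
  class_3: recall = 7/11 = 0.6364
Mean = (0.9286 + 0.4000 + 0.6364 + 0.6364) / 4 = 0.650

0.650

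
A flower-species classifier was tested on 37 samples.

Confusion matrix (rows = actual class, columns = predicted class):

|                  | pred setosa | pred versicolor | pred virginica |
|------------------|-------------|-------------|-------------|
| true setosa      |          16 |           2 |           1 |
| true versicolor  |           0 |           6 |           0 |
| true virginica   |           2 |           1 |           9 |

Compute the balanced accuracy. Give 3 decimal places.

0.864

Balanced accuracy = mean of per-class recall.
  setosa: recall = 16/19 = 0.8421
  versicolor: recall = 6/6 = 1.0000
  virginica: recall = 9/12 = 0.7500
Mean = (0.8421 + 1.0000 + 0.7500) / 3 = 0.864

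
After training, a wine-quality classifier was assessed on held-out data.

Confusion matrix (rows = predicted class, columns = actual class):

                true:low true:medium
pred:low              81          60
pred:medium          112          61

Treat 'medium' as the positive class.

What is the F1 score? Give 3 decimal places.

0.415

Precision = TP/(TP+FP) = 61/173 = 0.3526
Recall = TP/(TP+FN) = 61/121 = 0.5041
F1 = 2·TP/(2·TP+FP+FN) = 122/294 = 0.415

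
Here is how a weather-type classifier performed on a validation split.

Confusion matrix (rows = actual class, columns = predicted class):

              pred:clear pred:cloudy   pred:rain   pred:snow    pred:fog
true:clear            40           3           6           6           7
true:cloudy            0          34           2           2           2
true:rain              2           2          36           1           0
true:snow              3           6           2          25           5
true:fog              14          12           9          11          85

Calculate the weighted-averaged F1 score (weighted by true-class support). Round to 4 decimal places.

0.6998

Per-class F1 score (2·TP/(2·TP+FP+FN)):
  clear: TP=40, FP=0+2+3+14=19, FN=3+6+6+7=22 → 80/121 = 0.66116
  cloudy: TP=34, FP=3+2+6+12=23, FN=0+2+2+2=6 → 68/97 = 0.70103
  rain: TP=36, FP=6+2+2+9=19, FN=2+2+1+0=5 → 72/96 = 0.75000
  snow: TP=25, FP=6+2+1+11=20, FN=3+6+2+5=16 → 50/86 = 0.58140
  fog: TP=85, FP=7+2+0+5=14, FN=14+12+9+11=46 → 170/230 = 0.73913
Weighted-F1 score = Σ (supportᵢ/N)·F1 scoreᵢ with N=315: (62/315)·0.66116 + (40/315)·0.70103 + (41/315)·0.75000 + (41/315)·0.58140 + (131/315)·0.73913 = 0.6998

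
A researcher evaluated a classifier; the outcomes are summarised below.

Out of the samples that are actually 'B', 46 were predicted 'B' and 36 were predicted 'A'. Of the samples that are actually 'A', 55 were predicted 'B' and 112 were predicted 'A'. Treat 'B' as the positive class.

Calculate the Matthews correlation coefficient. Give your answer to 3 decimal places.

0.222

MCC = (TP·TN − FP·FN) / √((TP+FP)(TP+FN)(TN+FP)(TN+FN))
Numerator = 46·112 − 55·36 = 3172
Denominator = √(101·82·167·148) = √204697912 = 14307.2678
MCC = 3172 / 14307.2678 = 0.222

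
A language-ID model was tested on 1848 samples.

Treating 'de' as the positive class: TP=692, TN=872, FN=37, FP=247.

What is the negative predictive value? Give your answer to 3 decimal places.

NPV = TN/(TN+FN) = 872/(872+37) = 0.959

0.959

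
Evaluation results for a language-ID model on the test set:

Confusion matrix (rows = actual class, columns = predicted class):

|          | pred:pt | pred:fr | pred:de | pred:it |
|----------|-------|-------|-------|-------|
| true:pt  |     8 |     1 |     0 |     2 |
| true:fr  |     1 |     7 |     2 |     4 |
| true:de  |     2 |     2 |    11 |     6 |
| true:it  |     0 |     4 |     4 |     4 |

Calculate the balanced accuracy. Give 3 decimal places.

0.521

Balanced accuracy = mean of per-class recall.
  pt: recall = 8/11 = 0.7273
  fr: recall = 7/14 = 0.5000
  de: recall = 11/21 = 0.5238
  it: recall = 4/12 = 0.3333
Mean = (0.7273 + 0.5000 + 0.5238 + 0.3333) / 4 = 0.521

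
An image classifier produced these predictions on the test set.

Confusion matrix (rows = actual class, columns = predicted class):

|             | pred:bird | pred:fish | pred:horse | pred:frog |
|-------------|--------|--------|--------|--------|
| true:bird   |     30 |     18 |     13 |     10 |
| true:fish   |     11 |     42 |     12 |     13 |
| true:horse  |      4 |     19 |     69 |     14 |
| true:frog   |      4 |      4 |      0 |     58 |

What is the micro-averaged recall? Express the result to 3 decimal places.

Micro-averaging pools counts across classes: ΣTP=199, ΣFP=122, ΣFN=122.
Micro-recall = TP/(TP+FN) on pooled counts = 0.620 (equals overall accuracy in single-label multiclass).

0.620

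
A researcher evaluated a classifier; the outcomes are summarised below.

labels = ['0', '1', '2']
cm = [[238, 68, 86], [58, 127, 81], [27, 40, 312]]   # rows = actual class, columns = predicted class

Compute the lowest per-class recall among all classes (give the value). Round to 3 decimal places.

Per-class recall (TP/(TP+FN)):
  0: TP=238, FN=68+86=154 → 238/392 = 0.6071
  1: TP=127, FN=58+81=139 → 127/266 = 0.4774
  2: TP=312, FN=27+40=67 → 312/379 = 0.8232
Lowest is class '1' with recall = 0.477.

0.477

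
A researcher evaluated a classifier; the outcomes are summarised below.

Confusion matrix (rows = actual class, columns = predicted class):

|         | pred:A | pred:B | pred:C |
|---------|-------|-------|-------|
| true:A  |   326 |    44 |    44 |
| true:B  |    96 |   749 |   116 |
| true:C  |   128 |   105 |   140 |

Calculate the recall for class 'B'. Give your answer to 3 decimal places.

0.779

recall = TP/(TP+FN).
B: TP=749, FN=96+116=212 → 749/961 = 0.7794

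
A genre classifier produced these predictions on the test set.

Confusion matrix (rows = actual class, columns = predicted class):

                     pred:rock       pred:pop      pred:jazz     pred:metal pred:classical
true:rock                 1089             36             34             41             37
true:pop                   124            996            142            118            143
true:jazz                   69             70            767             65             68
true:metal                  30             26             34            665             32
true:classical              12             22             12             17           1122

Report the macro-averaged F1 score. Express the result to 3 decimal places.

0.801

Per-class F1 score (2·TP/(2·TP+FP+FN)):
  rock: TP=1089, FP=124+69+30+12=235, FN=36+34+41+37=148 → 2178/2561 = 0.8504
  pop: TP=996, FP=36+70+26+22=154, FN=124+142+118+143=527 → 1992/2673 = 0.7452
  jazz: TP=767, FP=34+142+34+12=222, FN=69+70+65+68=272 → 1534/2028 = 0.7564
  metal: TP=665, FP=41+118+65+17=241, FN=30+26+34+32=122 → 1330/1693 = 0.7856
  classical: TP=1122, FP=37+143+68+32=280, FN=12+22+12+17=63 → 2244/2587 = 0.8674
Macro-F1 score = mean = (0.8504 + 0.7452 + 0.7564 + 0.7856 + 0.8674) / 5 = 0.801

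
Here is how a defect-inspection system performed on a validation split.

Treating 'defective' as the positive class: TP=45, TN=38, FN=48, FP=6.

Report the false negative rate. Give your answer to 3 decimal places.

0.516

FNR = FN/(FN+TP) = 48/(48+45) = 0.516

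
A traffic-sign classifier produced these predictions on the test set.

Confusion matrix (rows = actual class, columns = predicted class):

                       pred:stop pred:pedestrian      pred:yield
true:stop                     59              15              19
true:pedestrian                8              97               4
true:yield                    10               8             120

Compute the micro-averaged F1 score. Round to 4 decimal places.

0.8118

Micro-averaging pools counts across classes: ΣTP=276, ΣFP=64, ΣFN=64.
Micro-F1 score = 2·TP/(2·TP+FP+FN) on pooled counts = 0.8118 (equals overall accuracy in single-label multiclass).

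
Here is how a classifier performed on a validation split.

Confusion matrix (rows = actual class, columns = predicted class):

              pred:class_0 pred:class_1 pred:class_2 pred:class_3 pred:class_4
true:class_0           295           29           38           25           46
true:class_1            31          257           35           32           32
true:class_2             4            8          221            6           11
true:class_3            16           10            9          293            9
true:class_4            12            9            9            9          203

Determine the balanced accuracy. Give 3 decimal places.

0.788

Balanced accuracy = mean of per-class recall.
  class_0: recall = 295/433 = 0.6813
  class_1: recall = 257/387 = 0.6641
  class_2: recall = 221/250 = 0.8840
  class_3: recall = 293/337 = 0.8694
  class_4: recall = 203/242 = 0.8388
Mean = (0.6813 + 0.6641 + 0.8840 + 0.8694 + 0.8388) / 5 = 0.788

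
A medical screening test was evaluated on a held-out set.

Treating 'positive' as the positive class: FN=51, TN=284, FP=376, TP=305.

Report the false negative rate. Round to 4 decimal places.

FNR = FN/(FN+TP) = 51/(51+305) = 0.1433

0.1433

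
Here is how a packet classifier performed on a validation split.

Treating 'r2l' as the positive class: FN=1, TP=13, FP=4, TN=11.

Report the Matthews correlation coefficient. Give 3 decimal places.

MCC = (TP·TN − FP·FN) / √((TP+FP)(TP+FN)(TN+FP)(TN+FN))
Numerator = 13·11 − 4·1 = 139
Denominator = √(17·14·15·12) = √42840 = 206.9783
MCC = 139 / 206.9783 = 0.672

0.672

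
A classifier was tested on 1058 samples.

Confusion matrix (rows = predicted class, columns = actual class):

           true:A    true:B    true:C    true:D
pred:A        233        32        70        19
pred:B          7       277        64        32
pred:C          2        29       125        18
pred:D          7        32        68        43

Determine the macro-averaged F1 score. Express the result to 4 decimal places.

Per-class F1 score (2·TP/(2·TP+FP+FN)):
  A: TP=233, FP=32+70+19=121, FN=7+2+7=16 → 466/603 = 0.77280
  B: TP=277, FP=7+64+32=103, FN=32+29+32=93 → 554/750 = 0.73867
  C: TP=125, FP=2+29+18=49, FN=70+64+68=202 → 250/501 = 0.49900
  D: TP=43, FP=7+32+68=107, FN=19+32+18=69 → 86/262 = 0.32824
Macro-F1 score = mean = (0.77280 + 0.73867 + 0.49900 + 0.32824) / 4 = 0.5847

0.5847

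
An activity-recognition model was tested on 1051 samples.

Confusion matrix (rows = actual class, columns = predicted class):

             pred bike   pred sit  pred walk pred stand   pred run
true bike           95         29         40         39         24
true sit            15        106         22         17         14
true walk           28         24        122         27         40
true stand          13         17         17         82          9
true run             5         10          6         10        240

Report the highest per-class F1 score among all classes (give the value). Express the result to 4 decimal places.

0.8027

Per-class F1 score (2·TP/(2·TP+FP+FN)):
  bike: TP=95, FP=15+28+13+5=61, FN=29+40+39+24=132 → 190/383 = 0.49608
  sit: TP=106, FP=29+24+17+10=80, FN=15+22+17+14=68 → 212/360 = 0.58889
  walk: TP=122, FP=40+22+17+6=85, FN=28+24+27+40=119 → 244/448 = 0.54464
  stand: TP=82, FP=39+17+27+10=93, FN=13+17+17+9=56 → 164/313 = 0.52396
  run: TP=240, FP=24+14+40+9=87, FN=5+10+6+10=31 → 480/598 = 0.80268
Highest is class 'run' with F1 score = 0.8027.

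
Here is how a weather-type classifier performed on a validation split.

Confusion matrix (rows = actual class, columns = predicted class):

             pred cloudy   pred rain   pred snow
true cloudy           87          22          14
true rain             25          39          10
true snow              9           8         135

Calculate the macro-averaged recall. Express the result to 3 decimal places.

0.708

Per-class recall (TP/(TP+FN)):
  cloudy: TP=87, FN=22+14=36 → 87/123 = 0.7073
  rain: TP=39, FN=25+10=35 → 39/74 = 0.5270
  snow: TP=135, FN=9+8=17 → 135/152 = 0.8882
Macro-recall = mean = (0.7073 + 0.5270 + 0.8882) / 3 = 0.708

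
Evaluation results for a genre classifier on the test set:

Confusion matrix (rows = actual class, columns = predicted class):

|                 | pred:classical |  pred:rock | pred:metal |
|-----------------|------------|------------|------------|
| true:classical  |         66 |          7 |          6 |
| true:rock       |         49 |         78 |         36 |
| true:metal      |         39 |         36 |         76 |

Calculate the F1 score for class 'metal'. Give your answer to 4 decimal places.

One-vs-rest for 'metal': TP = diagonal; FP = other classes predicted 'metal'; FN = 'metal' predicted as other.
F1 score = 2·TP/(2·TP+FP+FN).
metal: TP=76, FP=6+36=42, FN=39+36=75 → 152/269 = 0.56506

0.5651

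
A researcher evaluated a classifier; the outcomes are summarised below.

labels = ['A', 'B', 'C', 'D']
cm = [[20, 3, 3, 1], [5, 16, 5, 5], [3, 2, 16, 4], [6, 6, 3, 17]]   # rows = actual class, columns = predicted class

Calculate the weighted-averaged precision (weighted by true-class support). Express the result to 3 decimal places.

0.602

Per-class precision (TP/(TP+FP)):
  A: TP=20, FP=5+3+6=14 → 20/34 = 0.5882
  B: TP=16, FP=3+2+6=11 → 16/27 = 0.5926
  C: TP=16, FP=3+5+3=11 → 16/27 = 0.5926
  D: TP=17, FP=1+5+4=10 → 17/27 = 0.6296
Weighted-precision = Σ (supportᵢ/N)·precisionᵢ with N=115: (27/115)·0.5882 + (31/115)·0.5926 + (25/115)·0.5926 + (32/115)·0.6296 = 0.602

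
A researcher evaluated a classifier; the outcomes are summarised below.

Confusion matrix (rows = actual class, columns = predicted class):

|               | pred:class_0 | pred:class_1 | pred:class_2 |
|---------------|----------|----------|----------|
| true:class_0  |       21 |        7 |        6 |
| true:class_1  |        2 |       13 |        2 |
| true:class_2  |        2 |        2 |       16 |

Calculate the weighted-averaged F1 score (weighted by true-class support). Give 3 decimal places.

Per-class F1 score (2·TP/(2·TP+FP+FN)):
  class_0: TP=21, FP=2+2=4, FN=7+6=13 → 42/59 = 0.7119
  class_1: TP=13, FP=7+2=9, FN=2+2=4 → 26/39 = 0.6667
  class_2: TP=16, FP=6+2=8, FN=2+2=4 → 32/44 = 0.7273
Weighted-F1 score = Σ (supportᵢ/N)·F1 scoreᵢ with N=71: (34/71)·0.7119 + (17/71)·0.6667 + (20/71)·0.7273 = 0.705

0.705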